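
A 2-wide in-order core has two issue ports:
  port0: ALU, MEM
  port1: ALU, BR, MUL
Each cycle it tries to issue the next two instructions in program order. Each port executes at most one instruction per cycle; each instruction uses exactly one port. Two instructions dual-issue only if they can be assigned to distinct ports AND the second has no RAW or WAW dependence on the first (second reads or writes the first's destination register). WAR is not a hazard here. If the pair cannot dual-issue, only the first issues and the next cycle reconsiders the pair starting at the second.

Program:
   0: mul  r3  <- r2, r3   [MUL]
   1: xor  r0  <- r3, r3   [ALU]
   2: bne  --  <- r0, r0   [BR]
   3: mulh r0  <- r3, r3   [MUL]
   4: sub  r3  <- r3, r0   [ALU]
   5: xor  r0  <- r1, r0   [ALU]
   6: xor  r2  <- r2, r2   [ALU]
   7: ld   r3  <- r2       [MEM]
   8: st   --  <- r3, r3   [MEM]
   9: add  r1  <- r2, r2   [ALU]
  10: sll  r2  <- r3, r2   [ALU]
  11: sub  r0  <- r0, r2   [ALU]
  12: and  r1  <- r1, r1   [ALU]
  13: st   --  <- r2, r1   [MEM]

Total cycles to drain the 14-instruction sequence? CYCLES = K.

CYCLES = 11

t=0 i0:mul.MUL ; RAW r3
t=1 i1:xor.ALU ; RAW r0
t=2 i2:bne.BR ; no-port BR/MUL
t=3 i3:mulh.MUL ; RAW r0
t=4 i4,i5:sub.ALU/xor.ALU ; dual
t=5 i6:xor.ALU ; RAW r2
t=6 i7:ld.MEM ; no-port MEM/MEM
t=7 i8,i9:st.MEM/add.ALU ; dual
t=8 i10:sll.ALU ; RAW r2
t=9 i11,i12:sub.ALU/and.ALU ; dual
t=10 i13:st.MEM ; tail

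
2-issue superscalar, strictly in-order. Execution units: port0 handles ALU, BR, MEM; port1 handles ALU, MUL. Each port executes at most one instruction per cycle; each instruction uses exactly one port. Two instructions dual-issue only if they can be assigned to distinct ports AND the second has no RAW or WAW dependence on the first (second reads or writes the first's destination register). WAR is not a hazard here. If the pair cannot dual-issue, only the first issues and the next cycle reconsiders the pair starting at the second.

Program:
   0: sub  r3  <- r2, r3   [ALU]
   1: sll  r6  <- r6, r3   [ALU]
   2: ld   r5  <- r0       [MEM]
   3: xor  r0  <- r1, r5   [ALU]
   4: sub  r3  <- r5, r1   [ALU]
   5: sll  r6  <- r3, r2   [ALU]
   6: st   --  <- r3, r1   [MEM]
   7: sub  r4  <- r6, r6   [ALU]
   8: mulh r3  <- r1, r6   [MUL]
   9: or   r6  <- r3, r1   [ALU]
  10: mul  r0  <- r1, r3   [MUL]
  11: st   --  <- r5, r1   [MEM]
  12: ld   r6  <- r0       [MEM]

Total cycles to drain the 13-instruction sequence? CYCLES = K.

CYCLES = 8

  cy0 -> i0 (sub.ALU) RAW r3
  cy1 -> i1+i2 (sll.ALU/ld.MEM) pair
  cy2 -> i3+i4 (xor.ALU/sub.ALU) pair
  cy3 -> i5+i6 (sll.ALU/st.MEM) pair
  cy4 -> i7+i8 (sub.ALU/mulh.MUL) pair
  cy5 -> i9+i10 (or.ALU/mul.MUL) pair
  cy6 -> i11 (st.MEM) no-port MEM/MEM
  cy7 -> i12 (ld.MEM) tail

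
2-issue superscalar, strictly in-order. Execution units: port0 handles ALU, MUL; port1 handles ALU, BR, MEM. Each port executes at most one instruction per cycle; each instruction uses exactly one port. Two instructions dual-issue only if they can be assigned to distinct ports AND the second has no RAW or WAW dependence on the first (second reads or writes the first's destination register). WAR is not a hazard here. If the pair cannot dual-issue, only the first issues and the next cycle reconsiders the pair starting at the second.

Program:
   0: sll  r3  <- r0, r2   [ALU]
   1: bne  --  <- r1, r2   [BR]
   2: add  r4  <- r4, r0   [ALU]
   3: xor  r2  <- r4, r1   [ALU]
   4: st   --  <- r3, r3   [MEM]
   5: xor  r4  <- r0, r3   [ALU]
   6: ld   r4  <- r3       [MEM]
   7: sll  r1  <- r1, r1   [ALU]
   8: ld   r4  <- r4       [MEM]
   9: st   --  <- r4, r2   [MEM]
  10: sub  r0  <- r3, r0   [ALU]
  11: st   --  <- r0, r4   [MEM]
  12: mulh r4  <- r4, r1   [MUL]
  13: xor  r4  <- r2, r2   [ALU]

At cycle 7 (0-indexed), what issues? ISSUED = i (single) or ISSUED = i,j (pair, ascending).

ISSUED = 11,12

0. sll.ALU/bne.BR @i0&i1  | 2-wide
1. add.ALU @i2  | RAW r4
2. xor.ALU/st.MEM @i3&i4  | 2-wide
3. xor.ALU @i5  | WAW r4
4. ld.MEM/sll.ALU @i6&i7  | 2-wide
5. ld.MEM @i8  | no-port MEM/MEM
6. st.MEM/sub.ALU @i9&i10  | 2-wide
7. st.MEM/mulh.MUL @i11&i12  | 2-wide
8. xor.ALU @i13  | tail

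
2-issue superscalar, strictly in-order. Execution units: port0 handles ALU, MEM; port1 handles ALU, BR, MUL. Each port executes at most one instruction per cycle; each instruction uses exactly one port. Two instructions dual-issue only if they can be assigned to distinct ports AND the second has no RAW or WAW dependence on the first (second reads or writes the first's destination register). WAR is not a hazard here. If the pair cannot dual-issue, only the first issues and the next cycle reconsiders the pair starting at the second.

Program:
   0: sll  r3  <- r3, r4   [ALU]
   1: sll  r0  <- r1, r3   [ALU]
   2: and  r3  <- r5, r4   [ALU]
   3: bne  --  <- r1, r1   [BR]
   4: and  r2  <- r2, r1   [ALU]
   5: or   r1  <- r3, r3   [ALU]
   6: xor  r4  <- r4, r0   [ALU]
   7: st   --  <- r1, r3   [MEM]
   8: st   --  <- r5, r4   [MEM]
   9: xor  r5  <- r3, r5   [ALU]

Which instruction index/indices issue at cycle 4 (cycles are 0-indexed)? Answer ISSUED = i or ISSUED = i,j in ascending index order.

ISSUED = 7

  cy0 -> i0 (sll.ALU) RAW r3
  cy1 -> i1&i2 (sll.ALU;and.ALU) 2-wide
  cy2 -> i3&i4 (bne.BR;and.ALU) 2-wide
  cy3 -> i5&i6 (or.ALU;xor.ALU) 2-wide
  cy4 -> i7 (st.MEM) no-port MEM/MEM
  cy5 -> i8&i9 (st.MEM;xor.ALU) 2-wide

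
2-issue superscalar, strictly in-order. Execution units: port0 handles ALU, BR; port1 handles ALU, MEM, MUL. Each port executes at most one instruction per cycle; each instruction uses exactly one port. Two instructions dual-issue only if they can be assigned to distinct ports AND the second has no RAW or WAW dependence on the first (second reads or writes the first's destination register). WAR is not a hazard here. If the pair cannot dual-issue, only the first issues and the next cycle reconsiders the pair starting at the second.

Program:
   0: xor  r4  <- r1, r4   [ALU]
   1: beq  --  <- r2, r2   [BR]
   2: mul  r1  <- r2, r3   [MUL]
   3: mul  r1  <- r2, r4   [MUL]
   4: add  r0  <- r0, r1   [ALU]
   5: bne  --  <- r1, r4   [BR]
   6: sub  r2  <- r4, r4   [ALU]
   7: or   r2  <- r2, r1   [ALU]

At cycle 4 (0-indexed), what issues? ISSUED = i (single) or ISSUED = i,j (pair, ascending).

  cy0 -> i0+i1 (xor beq) dual
  cy1 -> i2 (mul) no-port MUL/MUL
  cy2 -> i3 (mul) RAW r1
  cy3 -> i4+i5 (add bne) dual
  cy4 -> i6 (sub) RAW+WAW r2
  cy5 -> i7 (or) tail

ISSUED = 6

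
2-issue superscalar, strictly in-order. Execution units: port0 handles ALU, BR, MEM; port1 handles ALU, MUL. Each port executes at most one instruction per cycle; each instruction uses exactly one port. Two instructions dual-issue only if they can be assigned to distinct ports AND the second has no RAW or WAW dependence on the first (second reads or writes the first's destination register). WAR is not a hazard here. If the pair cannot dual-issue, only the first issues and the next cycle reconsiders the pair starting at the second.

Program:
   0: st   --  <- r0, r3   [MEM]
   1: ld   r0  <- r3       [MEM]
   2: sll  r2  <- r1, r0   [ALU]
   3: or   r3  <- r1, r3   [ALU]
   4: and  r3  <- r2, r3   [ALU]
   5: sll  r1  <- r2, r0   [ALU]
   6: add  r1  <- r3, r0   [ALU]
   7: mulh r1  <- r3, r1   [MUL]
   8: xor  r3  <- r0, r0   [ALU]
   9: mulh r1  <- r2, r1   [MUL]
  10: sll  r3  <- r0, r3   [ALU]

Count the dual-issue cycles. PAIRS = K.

[0] i0  st  -- no-port MEM/MEM
[1] i1  ld  -- RAW r0
[2] i2,i3  sll/or  -- 2-wide
[3] i4,i5  and/sll  -- 2-wide
[4] i6  add  -- RAW+WAW r1
[5] i7,i8  mulh/xor  -- 2-wide
[6] i9,i10  mulh/sll  -- 2-wide

PAIRS = 4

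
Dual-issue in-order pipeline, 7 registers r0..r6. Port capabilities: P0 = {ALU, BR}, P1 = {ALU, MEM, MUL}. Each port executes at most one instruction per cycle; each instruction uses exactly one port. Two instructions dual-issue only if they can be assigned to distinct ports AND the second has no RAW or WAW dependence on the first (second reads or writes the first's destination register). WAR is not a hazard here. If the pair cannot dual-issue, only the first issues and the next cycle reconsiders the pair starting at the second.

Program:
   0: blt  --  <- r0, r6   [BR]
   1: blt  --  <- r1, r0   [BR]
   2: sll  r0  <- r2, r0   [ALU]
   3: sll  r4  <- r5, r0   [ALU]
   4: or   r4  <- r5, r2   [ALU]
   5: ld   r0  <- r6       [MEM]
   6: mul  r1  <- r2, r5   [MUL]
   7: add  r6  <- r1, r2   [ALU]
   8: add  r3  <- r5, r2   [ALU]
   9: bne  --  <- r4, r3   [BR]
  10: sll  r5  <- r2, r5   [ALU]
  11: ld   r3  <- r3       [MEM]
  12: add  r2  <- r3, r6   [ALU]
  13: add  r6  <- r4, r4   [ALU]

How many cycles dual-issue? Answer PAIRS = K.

PAIRS = 5

[0] i0  blt  -- no-port BR/BR
[1] i1+i2  blt;sll  -- 2-wide
[2] i3  sll  -- WAW r4
[3] i4+i5  or;ld  -- 2-wide
[4] i6  mul  -- RAW r1
[5] i7+i8  add;add  -- 2-wide
[6] i9+i10  bne;sll  -- 2-wide
[7] i11  ld  -- RAW r3
[8] i12+i13  add;add  -- 2-wide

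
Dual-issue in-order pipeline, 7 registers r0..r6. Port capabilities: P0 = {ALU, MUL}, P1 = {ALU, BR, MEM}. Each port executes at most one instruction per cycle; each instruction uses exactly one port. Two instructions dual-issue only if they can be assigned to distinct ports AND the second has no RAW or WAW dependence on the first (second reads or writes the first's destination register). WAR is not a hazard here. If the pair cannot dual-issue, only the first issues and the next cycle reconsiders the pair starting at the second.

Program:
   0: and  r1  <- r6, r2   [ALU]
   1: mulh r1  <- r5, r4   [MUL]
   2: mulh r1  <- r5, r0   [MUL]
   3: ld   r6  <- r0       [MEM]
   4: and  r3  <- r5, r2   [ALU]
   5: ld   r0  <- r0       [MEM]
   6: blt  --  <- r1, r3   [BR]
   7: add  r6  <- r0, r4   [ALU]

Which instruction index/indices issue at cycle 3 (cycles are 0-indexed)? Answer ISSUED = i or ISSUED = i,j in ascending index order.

ISSUED = 4,5

t=0 i0:and ; WAW r1
t=1 i1:mulh ; no-port MUL/MUL
t=2 i2,i3:mulh+ld ; dual
t=3 i4,i5:and+ld ; dual
t=4 i6,i7:blt+add ; dual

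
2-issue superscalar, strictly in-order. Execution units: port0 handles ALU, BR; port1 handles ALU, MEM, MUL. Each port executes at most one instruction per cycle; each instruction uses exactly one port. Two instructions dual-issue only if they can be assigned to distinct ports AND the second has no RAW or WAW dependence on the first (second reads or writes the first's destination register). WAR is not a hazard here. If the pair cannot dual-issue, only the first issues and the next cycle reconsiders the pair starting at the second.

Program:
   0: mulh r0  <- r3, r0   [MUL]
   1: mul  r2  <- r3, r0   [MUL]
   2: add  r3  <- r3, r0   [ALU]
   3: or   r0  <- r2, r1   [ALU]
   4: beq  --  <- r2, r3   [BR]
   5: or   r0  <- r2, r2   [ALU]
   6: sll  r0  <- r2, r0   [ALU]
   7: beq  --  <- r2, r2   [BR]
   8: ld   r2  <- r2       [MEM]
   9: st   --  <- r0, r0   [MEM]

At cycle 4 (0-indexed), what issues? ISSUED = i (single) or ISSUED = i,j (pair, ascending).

ISSUED = 6,7

0. mulh @i0  | no-port MUL/MUL
1. mul/add @i1&i2  | 2-wide
2. or/beq @i3&i4  | 2-wide
3. or @i5  | RAW+WAW r0
4. sll/beq @i6&i7  | 2-wide
5. ld @i8  | no-port MEM/MEM
6. st @i9  | tail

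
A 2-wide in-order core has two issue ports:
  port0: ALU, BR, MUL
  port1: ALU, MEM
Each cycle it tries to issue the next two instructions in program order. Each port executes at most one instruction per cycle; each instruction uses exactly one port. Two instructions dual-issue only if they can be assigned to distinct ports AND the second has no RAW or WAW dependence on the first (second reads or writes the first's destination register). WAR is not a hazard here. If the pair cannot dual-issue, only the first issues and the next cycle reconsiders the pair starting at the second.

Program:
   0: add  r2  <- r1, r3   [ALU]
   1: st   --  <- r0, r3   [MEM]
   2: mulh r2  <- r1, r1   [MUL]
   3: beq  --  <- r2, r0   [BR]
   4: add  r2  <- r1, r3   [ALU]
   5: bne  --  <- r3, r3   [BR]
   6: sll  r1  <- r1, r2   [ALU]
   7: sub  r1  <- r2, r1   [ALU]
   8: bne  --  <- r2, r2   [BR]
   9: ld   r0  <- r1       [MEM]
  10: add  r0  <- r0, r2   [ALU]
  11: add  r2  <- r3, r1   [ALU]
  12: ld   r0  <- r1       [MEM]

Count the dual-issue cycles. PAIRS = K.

0. add.ALU;st.MEM @i0/i1  | 2-wide
1. mulh.MUL @i2  | no-port MUL/BR
2. beq.BR;add.ALU @i3/i4  | 2-wide
3. bne.BR;sll.ALU @i5/i6  | 2-wide
4. sub.ALU;bne.BR @i7/i8  | 2-wide
5. ld.MEM @i9  | RAW+WAW r0
6. add.ALU;add.ALU @i10/i11  | 2-wide
7. ld.MEM @i12  | tail

PAIRS = 5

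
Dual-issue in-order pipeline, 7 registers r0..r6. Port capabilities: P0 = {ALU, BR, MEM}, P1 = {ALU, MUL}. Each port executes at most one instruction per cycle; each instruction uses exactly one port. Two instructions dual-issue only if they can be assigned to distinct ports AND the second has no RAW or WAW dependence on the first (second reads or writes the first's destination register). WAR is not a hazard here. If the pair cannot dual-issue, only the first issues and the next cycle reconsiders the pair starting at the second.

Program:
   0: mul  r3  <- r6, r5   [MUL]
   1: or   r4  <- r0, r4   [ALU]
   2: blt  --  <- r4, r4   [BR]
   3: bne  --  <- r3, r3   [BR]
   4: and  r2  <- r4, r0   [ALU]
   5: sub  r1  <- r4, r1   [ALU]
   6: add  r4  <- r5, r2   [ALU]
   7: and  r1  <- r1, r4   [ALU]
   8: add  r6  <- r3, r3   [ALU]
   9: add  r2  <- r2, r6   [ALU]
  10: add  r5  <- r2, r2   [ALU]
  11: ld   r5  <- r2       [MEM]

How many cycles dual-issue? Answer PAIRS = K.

PAIRS = 4

0. mul.MUL;or.ALU @i0&i1  | pair
1. blt.BR @i2  | no-port BR/BR
2. bne.BR;and.ALU @i3&i4  | pair
3. sub.ALU;add.ALU @i5&i6  | pair
4. and.ALU;add.ALU @i7&i8  | pair
5. add.ALU @i9  | RAW r2
6. add.ALU @i10  | WAW r5
7. ld.MEM @i11  | tail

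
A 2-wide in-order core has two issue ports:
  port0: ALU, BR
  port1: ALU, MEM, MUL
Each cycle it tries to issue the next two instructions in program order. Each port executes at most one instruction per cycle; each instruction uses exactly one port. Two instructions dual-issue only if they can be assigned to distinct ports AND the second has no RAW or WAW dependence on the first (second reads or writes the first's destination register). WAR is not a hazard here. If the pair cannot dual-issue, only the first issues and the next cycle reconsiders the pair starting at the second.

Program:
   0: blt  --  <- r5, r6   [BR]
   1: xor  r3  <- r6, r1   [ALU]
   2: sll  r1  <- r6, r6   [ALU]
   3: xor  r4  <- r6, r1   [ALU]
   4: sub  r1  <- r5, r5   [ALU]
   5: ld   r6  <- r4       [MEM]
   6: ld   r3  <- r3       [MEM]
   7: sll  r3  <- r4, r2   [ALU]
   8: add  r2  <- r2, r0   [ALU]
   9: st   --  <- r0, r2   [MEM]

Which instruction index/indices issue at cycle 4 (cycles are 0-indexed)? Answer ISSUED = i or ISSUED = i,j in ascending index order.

ISSUED = 6

c0: i0/i1 blt.BR+xor.ALU  dual
c1: i2 sll.ALU  RAW r1
c2: i3/i4 xor.ALU+sub.ALU  dual
c3: i5 ld.MEM  no-port MEM/MEM
c4: i6 ld.MEM  WAW r3
c5: i7/i8 sll.ALU+add.ALU  dual
c6: i9 st.MEM  tail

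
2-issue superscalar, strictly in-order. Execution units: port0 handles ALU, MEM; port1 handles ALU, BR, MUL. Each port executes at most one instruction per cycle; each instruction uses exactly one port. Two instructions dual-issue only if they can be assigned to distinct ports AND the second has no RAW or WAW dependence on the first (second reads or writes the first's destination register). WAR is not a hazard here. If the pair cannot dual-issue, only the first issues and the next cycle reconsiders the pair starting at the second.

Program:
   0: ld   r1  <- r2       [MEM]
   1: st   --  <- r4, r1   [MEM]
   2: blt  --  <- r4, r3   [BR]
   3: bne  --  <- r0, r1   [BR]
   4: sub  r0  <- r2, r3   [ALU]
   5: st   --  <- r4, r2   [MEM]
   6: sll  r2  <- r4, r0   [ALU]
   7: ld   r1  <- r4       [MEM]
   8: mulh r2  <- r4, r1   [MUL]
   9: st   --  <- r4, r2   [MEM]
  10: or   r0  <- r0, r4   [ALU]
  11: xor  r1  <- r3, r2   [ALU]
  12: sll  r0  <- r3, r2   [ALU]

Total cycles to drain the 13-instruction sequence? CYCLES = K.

CYCLES = 8

t=0 i0:ld ; no-port MEM/MEM
t=1 i1/i2:st+blt ; dual
t=2 i3/i4:bne+sub ; dual
t=3 i5/i6:st+sll ; dual
t=4 i7:ld ; RAW r1
t=5 i8:mulh ; RAW r2
t=6 i9/i10:st+or ; dual
t=7 i11/i12:xor+sll ; dual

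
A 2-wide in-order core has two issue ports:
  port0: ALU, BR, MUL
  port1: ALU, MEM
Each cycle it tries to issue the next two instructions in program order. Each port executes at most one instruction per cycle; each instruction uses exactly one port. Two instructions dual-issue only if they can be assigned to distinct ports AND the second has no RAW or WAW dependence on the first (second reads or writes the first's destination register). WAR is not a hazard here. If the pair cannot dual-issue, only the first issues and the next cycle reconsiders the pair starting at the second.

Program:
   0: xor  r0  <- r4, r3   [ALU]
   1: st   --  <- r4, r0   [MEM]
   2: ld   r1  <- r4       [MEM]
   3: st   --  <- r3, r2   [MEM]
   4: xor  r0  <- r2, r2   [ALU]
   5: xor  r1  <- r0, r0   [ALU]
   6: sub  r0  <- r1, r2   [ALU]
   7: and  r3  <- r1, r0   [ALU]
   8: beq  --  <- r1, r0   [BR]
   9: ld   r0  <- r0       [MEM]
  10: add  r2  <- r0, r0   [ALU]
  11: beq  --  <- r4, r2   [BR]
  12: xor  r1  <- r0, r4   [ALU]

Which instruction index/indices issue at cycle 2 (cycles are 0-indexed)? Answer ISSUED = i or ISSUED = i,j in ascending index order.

ISSUED = 2

0. xor @i0  | RAW r0
1. st @i1  | no-port MEM/MEM
2. ld @i2  | no-port MEM/MEM
3. st xor @i3,i4  | dual
4. xor @i5  | RAW r1
5. sub @i6  | RAW r0
6. and beq @i7,i8  | dual
7. ld @i9  | RAW r0
8. add @i10  | RAW r2
9. beq xor @i11,i12  | dual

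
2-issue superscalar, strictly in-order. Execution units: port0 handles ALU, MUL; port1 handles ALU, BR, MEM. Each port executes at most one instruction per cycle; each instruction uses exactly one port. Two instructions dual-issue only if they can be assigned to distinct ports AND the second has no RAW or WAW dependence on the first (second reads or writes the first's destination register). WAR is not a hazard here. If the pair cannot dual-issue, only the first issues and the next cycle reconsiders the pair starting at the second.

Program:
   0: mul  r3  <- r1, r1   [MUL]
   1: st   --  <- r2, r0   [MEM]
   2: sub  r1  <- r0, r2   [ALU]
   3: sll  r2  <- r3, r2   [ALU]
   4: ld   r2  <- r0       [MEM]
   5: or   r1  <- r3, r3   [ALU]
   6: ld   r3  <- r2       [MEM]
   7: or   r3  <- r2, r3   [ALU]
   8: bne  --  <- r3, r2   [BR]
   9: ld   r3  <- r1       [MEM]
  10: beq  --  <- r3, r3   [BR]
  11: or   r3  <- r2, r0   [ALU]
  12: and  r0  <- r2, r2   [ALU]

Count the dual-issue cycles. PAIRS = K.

PAIRS = 4

[0] i0/i1  mul.MUL;st.MEM  -- 2-wide
[1] i2/i3  sub.ALU;sll.ALU  -- 2-wide
[2] i4/i5  ld.MEM;or.ALU  -- 2-wide
[3] i6  ld.MEM  -- RAW+WAW r3
[4] i7  or.ALU  -- RAW r3
[5] i8  bne.BR  -- no-port BR/MEM
[6] i9  ld.MEM  -- no-port MEM/BR
[7] i10/i11  beq.BR;or.ALU  -- 2-wide
[8] i12  and.ALU  -- tail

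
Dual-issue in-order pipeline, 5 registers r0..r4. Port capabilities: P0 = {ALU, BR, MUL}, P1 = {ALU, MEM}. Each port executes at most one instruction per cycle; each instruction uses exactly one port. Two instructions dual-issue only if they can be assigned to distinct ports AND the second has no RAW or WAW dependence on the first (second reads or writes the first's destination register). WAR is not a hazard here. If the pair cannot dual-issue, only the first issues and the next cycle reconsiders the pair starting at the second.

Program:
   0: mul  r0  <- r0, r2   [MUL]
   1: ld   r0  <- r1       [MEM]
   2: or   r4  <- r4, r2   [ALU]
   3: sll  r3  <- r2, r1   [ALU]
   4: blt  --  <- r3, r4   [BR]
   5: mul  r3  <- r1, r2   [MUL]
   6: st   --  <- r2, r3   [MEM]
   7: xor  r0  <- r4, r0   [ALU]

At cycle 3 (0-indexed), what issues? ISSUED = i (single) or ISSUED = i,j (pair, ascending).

#0 head=0: mul.MUL i0 WAW r0
#1 head=1: ld.MEM or.ALU i1&i2 2-wide
#2 head=3: sll.ALU i3 RAW r3
#3 head=4: blt.BR i4 no-port BR/MUL
#4 head=5: mul.MUL i5 RAW r3
#5 head=6: st.MEM xor.ALU i6&i7 2-wide

ISSUED = 4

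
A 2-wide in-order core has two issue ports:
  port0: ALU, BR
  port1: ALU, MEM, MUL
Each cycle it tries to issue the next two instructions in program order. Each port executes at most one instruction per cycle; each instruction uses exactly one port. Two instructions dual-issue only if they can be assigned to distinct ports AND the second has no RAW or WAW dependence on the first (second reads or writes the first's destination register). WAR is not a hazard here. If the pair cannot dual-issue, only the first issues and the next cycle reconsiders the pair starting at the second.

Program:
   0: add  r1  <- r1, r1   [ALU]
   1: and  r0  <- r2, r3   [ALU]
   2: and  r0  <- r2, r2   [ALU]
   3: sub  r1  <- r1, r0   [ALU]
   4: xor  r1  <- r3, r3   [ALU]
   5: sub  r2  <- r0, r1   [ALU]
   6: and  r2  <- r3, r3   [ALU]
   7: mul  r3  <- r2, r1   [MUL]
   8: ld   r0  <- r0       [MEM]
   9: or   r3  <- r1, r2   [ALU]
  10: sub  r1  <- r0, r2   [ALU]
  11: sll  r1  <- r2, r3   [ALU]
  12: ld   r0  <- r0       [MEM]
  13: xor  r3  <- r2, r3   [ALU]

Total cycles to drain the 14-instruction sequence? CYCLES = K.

CYCLES = 11

c0: i0/i1 add/and  dual
c1: i2 and  RAW r0
c2: i3 sub  WAW r1
c3: i4 xor  RAW r1
c4: i5 sub  WAW r2
c5: i6 and  RAW r2
c6: i7 mul  no-port MUL/MEM
c7: i8/i9 ld/or  dual
c8: i10 sub  WAW r1
c9: i11/i12 sll/ld  dual
c10: i13 xor  tail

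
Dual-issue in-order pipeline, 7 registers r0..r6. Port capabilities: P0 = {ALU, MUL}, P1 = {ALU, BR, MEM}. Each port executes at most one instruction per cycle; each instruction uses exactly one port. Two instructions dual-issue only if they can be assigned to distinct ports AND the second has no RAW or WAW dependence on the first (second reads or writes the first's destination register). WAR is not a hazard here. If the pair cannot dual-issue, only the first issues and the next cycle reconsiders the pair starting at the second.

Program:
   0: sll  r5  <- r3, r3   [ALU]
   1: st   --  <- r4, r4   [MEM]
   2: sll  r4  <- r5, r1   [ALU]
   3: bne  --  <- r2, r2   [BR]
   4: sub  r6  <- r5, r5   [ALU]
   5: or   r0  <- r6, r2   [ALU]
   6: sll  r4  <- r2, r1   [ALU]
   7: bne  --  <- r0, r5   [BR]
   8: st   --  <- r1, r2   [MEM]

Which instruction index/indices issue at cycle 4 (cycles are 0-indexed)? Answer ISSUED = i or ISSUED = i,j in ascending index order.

#0 head=0: sll st i0/i1 2-wide
#1 head=2: sll bne i2/i3 2-wide
#2 head=4: sub i4 RAW r6
#3 head=5: or sll i5/i6 2-wide
#4 head=7: bne i7 no-port BR/MEM
#5 head=8: st i8 tail

ISSUED = 7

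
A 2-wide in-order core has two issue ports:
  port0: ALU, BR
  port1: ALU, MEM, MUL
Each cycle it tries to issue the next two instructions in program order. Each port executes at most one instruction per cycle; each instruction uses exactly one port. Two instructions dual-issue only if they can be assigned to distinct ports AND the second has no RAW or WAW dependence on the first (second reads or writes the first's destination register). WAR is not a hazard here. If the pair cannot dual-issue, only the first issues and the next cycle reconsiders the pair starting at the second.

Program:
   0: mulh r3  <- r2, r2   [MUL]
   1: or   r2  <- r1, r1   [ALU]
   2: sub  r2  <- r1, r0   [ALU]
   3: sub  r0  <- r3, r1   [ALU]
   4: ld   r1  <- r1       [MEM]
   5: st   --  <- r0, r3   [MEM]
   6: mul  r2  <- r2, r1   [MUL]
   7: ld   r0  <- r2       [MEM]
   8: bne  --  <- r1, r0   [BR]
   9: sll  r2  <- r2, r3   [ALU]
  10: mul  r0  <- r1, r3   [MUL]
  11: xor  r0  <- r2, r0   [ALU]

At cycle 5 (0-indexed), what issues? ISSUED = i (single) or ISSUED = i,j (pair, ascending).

0. mulh.MUL;or.ALU @i0,i1  | 2-wide
1. sub.ALU;sub.ALU @i2,i3  | 2-wide
2. ld.MEM @i4  | no-port MEM/MEM
3. st.MEM @i5  | no-port MEM/MUL
4. mul.MUL @i6  | no-port MUL/MEM
5. ld.MEM @i7  | RAW r0
6. bne.BR;sll.ALU @i8,i9  | 2-wide
7. mul.MUL @i10  | RAW+WAW r0
8. xor.ALU @i11  | tail

ISSUED = 7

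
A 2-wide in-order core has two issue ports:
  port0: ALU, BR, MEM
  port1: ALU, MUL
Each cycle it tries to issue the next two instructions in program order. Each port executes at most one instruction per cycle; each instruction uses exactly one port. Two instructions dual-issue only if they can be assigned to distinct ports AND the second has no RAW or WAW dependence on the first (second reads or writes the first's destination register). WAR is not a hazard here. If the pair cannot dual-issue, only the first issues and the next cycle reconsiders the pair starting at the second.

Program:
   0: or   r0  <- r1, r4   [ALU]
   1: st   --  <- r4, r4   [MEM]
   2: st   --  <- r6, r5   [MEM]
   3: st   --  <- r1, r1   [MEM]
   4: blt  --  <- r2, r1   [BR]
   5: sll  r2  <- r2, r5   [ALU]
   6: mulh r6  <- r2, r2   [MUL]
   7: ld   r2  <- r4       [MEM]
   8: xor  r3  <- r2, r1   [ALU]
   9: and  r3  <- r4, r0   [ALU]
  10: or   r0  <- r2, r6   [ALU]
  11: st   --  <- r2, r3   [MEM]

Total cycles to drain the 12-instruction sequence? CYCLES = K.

CYCLES = 8

t=0 i0,i1:or.ALU;st.MEM ; dual
t=1 i2:st.MEM ; no-port MEM/MEM
t=2 i3:st.MEM ; no-port MEM/BR
t=3 i4,i5:blt.BR;sll.ALU ; dual
t=4 i6,i7:mulh.MUL;ld.MEM ; dual
t=5 i8:xor.ALU ; WAW r3
t=6 i9,i10:and.ALU;or.ALU ; dual
t=7 i11:st.MEM ; tail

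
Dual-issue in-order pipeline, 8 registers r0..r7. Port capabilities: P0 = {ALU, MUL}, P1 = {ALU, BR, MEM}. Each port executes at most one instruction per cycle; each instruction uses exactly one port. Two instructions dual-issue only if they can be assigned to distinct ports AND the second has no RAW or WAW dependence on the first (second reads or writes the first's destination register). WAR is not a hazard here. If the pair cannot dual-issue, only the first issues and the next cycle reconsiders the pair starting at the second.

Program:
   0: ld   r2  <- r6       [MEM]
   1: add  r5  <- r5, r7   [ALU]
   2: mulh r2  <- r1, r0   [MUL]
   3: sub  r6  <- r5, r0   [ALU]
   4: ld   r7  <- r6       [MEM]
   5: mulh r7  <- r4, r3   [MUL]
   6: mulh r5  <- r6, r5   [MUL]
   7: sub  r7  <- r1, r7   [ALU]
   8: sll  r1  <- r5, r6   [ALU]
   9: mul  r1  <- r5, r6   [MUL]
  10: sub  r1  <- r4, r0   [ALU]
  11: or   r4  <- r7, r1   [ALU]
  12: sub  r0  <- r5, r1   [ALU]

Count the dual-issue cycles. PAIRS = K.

#0 head=0: ld/add i0&i1 pair
#1 head=2: mulh/sub i2&i3 pair
#2 head=4: ld i4 WAW r7
#3 head=5: mulh i5 no-port MUL/MUL
#4 head=6: mulh/sub i6&i7 pair
#5 head=8: sll i8 WAW r1
#6 head=9: mul i9 WAW r1
#7 head=10: sub i10 RAW r1
#8 head=11: or/sub i11&i12 pair

PAIRS = 4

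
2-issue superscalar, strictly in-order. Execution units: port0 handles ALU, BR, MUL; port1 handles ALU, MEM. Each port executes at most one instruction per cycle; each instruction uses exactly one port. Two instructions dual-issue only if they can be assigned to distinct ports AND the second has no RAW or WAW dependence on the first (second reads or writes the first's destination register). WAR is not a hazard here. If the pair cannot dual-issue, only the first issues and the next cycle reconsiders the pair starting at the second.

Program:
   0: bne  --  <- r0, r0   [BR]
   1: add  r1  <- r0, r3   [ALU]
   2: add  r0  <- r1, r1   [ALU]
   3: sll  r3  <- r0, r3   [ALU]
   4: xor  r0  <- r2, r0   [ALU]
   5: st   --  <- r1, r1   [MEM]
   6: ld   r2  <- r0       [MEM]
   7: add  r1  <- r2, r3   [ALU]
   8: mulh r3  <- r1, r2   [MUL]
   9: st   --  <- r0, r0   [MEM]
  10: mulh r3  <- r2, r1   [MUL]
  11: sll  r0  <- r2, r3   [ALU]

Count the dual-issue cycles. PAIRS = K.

PAIRS = 3

[0] i0,i1  bne.BR/add.ALU  -- dual
[1] i2  add.ALU  -- RAW r0
[2] i3,i4  sll.ALU/xor.ALU  -- dual
[3] i5  st.MEM  -- no-port MEM/MEM
[4] i6  ld.MEM  -- RAW r2
[5] i7  add.ALU  -- RAW r1
[6] i8,i9  mulh.MUL/st.MEM  -- dual
[7] i10  mulh.MUL  -- RAW r3
[8] i11  sll.ALU  -- tail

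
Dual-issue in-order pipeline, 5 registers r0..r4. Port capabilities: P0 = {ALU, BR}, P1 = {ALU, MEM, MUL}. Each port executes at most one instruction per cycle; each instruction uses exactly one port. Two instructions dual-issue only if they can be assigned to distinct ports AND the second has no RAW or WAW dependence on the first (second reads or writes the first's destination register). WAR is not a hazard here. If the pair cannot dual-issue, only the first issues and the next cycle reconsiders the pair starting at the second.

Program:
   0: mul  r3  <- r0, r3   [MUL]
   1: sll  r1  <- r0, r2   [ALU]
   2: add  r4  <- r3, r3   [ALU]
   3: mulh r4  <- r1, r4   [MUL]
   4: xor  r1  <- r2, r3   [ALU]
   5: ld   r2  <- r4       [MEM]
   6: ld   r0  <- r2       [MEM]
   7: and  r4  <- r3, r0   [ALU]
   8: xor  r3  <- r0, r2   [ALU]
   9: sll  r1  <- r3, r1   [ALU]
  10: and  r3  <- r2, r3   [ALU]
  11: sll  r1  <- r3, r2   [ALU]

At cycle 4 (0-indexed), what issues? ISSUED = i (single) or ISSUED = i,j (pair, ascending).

[0] i0/i1  mul sll  -- dual
[1] i2  add  -- RAW+WAW r4
[2] i3/i4  mulh xor  -- dual
[3] i5  ld  -- no-port MEM/MEM
[4] i6  ld  -- RAW r0
[5] i7/i8  and xor  -- dual
[6] i9/i10  sll and  -- dual
[7] i11  sll  -- tail

ISSUED = 6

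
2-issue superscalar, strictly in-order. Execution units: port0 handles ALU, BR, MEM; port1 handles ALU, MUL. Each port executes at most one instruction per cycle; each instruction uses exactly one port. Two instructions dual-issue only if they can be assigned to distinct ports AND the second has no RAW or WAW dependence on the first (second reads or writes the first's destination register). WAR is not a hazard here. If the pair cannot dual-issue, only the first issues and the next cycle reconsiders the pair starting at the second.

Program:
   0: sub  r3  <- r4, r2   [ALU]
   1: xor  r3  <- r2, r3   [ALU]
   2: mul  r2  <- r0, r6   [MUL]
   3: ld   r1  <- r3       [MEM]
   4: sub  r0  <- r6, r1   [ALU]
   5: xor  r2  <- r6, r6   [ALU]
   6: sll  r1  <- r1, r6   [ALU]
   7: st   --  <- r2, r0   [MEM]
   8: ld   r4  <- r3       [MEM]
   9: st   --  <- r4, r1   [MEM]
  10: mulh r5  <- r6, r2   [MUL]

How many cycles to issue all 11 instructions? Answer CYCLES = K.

c0: i0 sub.ALU  RAW+WAW r3
c1: i1&i2 xor.ALU/mul.MUL  pair
c2: i3 ld.MEM  RAW r1
c3: i4&i5 sub.ALU/xor.ALU  pair
c4: i6&i7 sll.ALU/st.MEM  pair
c5: i8 ld.MEM  no-port MEM/MEM
c6: i9&i10 st.MEM/mulh.MUL  pair

CYCLES = 7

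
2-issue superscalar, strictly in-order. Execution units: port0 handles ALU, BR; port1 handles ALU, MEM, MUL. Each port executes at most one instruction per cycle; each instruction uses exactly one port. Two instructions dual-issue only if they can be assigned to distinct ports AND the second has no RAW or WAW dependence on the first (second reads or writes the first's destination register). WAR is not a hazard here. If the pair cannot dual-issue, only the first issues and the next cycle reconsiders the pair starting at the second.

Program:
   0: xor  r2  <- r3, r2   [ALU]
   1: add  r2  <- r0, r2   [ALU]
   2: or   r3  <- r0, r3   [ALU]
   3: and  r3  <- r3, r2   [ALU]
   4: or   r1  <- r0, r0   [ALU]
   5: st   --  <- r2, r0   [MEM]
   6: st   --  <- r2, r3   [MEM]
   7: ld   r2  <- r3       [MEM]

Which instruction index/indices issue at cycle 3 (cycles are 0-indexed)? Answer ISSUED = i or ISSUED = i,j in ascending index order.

[0] i0  xor  -- RAW+WAW r2
[1] i1+i2  add;or  -- dual
[2] i3+i4  and;or  -- dual
[3] i5  st  -- no-port MEM/MEM
[4] i6  st  -- no-port MEM/MEM
[5] i7  ld  -- tail

ISSUED = 5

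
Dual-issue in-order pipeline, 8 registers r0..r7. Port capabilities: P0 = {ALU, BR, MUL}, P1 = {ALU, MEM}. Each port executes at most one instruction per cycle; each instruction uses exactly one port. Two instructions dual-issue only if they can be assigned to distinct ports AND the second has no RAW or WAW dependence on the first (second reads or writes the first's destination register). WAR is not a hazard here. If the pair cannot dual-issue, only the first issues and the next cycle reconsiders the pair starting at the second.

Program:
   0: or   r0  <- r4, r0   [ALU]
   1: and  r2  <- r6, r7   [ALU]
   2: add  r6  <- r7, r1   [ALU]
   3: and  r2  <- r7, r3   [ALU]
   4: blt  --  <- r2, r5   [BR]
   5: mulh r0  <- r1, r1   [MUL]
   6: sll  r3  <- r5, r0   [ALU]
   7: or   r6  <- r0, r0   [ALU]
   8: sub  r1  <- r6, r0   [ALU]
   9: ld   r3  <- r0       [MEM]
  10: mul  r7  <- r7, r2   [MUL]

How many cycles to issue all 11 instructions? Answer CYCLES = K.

[0] i0+i1  or/and  -- pair
[1] i2+i3  add/and  -- pair
[2] i4  blt  -- no-port BR/MUL
[3] i5  mulh  -- RAW r0
[4] i6+i7  sll/or  -- pair
[5] i8+i9  sub/ld  -- pair
[6] i10  mul  -- tail

CYCLES = 7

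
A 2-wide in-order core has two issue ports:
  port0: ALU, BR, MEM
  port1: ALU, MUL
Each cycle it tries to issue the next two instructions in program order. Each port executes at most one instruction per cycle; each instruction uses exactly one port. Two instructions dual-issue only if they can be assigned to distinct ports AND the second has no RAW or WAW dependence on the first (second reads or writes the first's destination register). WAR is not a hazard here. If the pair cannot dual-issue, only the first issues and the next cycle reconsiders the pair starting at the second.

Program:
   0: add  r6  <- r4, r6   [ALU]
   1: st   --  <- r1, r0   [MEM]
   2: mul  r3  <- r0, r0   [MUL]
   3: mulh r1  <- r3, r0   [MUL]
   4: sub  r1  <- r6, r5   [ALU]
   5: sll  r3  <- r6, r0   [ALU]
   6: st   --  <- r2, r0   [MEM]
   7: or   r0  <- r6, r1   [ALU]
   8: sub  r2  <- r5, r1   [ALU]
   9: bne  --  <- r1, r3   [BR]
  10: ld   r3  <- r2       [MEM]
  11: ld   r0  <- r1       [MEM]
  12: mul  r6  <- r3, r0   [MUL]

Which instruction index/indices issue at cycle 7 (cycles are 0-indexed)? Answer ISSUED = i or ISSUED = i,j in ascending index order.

c0: i0/i1 add st  pair
c1: i2 mul  no-port MUL/MUL
c2: i3 mulh  WAW r1
c3: i4/i5 sub sll  pair
c4: i6/i7 st or  pair
c5: i8/i9 sub bne  pair
c6: i10 ld  no-port MEM/MEM
c7: i11 ld  RAW r0
c8: i12 mul  tail

ISSUED = 11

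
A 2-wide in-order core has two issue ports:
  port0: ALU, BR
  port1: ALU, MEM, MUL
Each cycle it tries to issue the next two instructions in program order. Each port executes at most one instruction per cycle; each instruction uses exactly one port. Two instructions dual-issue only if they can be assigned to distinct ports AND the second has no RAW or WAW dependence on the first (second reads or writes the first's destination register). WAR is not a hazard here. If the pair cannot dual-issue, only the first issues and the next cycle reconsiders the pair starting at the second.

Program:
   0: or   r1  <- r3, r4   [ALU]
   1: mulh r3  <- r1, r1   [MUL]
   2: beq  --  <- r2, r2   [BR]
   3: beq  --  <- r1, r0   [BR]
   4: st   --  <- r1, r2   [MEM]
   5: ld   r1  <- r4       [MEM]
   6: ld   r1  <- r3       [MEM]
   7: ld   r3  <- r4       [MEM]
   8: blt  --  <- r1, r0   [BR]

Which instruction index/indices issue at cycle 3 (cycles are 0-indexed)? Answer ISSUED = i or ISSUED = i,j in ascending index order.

ISSUED = 5

[0] i0  or  -- RAW r1
[1] i1/i2  mulh;beq  -- 2-wide
[2] i3/i4  beq;st  -- 2-wide
[3] i5  ld  -- no-port MEM/MEM
[4] i6  ld  -- no-port MEM/MEM
[5] i7/i8  ld;blt  -- 2-wide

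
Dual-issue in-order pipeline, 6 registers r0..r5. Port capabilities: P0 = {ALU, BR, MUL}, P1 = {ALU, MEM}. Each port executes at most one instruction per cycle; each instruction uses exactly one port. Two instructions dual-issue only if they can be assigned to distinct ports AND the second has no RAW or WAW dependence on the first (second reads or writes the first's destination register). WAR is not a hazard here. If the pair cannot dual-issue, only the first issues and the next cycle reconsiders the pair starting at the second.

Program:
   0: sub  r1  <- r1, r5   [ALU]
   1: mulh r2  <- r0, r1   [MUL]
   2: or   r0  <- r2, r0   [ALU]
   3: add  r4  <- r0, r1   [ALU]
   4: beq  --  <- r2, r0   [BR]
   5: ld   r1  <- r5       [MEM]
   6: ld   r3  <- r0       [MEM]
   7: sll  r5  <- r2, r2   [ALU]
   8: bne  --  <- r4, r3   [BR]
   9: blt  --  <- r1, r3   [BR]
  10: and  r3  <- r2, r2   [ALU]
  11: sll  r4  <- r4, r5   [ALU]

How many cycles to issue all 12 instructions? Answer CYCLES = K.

c0: i0 sub.ALU  RAW r1
c1: i1 mulh.MUL  RAW r2
c2: i2 or.ALU  RAW r0
c3: i3/i4 add.ALU/beq.BR  dual
c4: i5 ld.MEM  no-port MEM/MEM
c5: i6/i7 ld.MEM/sll.ALU  dual
c6: i8 bne.BR  no-port BR/BR
c7: i9/i10 blt.BR/and.ALU  dual
c8: i11 sll.ALU  tail

CYCLES = 9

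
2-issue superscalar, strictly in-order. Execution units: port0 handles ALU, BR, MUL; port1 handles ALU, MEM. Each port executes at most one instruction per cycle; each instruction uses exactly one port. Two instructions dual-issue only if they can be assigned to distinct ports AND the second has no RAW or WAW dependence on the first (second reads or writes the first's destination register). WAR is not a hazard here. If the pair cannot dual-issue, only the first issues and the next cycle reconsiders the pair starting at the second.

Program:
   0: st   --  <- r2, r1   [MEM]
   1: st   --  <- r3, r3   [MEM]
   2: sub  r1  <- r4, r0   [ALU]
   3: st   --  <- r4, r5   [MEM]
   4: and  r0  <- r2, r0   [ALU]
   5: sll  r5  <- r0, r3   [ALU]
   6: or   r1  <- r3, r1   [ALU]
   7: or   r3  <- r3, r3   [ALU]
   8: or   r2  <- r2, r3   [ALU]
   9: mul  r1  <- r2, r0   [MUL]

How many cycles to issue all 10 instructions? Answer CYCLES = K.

t=0 i0:st.MEM ; no-port MEM/MEM
t=1 i1/i2:st.MEM+sub.ALU ; pair
t=2 i3/i4:st.MEM+and.ALU ; pair
t=3 i5/i6:sll.ALU+or.ALU ; pair
t=4 i7:or.ALU ; RAW r3
t=5 i8:or.ALU ; RAW r2
t=6 i9:mul.MUL ; tail

CYCLES = 7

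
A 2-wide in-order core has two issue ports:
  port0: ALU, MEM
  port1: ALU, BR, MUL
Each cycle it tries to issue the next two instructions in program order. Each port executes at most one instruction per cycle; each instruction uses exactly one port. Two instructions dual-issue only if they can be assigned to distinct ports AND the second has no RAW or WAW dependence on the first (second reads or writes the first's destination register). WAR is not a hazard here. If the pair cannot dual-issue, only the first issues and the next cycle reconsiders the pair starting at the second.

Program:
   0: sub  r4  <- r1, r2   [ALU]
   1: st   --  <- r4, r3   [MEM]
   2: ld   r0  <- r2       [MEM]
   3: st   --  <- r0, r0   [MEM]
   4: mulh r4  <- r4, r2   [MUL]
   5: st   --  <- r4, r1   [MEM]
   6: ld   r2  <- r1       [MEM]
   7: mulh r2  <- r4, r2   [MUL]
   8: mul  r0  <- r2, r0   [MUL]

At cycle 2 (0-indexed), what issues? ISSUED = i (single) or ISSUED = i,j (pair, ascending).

t=0 i0:sub ; RAW r4
t=1 i1:st ; no-port MEM/MEM
t=2 i2:ld ; no-port MEM/MEM
t=3 i3/i4:st mulh ; pair
t=4 i5:st ; no-port MEM/MEM
t=5 i6:ld ; RAW+WAW r2
t=6 i7:mulh ; no-port MUL/MUL
t=7 i8:mul ; tail

ISSUED = 2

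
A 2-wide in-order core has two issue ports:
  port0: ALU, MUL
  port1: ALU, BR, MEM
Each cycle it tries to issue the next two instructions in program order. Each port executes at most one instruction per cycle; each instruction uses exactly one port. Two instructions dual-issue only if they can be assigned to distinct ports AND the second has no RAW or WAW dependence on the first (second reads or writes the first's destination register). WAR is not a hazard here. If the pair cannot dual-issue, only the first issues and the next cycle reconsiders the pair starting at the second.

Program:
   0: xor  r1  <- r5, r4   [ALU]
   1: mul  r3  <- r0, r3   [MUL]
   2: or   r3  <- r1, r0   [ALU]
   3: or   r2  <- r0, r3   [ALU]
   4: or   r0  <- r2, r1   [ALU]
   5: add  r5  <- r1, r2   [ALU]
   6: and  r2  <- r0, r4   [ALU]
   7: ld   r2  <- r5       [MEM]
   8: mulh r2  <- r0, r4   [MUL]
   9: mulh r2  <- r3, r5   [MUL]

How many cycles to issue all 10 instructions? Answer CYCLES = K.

[0] i0,i1  xor/mul  -- pair
[1] i2  or  -- RAW r3
[2] i3  or  -- RAW r2
[3] i4,i5  or/add  -- pair
[4] i6  and  -- WAW r2
[5] i7  ld  -- WAW r2
[6] i8  mulh  -- no-port MUL/MUL
[7] i9  mulh  -- tail

CYCLES = 8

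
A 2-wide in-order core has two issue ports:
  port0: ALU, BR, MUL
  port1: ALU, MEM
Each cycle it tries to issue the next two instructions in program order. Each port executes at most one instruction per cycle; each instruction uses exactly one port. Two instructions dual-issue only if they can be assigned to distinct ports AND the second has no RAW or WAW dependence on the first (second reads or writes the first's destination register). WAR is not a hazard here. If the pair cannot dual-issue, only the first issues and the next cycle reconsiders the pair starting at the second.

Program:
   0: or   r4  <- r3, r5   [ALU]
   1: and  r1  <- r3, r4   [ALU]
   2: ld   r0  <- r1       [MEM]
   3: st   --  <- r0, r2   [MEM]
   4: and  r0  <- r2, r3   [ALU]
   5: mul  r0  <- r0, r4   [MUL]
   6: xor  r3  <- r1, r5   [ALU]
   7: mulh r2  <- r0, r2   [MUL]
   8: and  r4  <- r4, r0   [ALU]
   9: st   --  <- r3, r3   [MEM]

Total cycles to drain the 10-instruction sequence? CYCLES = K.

[0] i0  or.ALU  -- RAW r4
[1] i1  and.ALU  -- RAW r1
[2] i2  ld.MEM  -- no-port MEM/MEM
[3] i3/i4  st.MEM+and.ALU  -- pair
[4] i5/i6  mul.MUL+xor.ALU  -- pair
[5] i7/i8  mulh.MUL+and.ALU  -- pair
[6] i9  st.MEM  -- tail

CYCLES = 7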